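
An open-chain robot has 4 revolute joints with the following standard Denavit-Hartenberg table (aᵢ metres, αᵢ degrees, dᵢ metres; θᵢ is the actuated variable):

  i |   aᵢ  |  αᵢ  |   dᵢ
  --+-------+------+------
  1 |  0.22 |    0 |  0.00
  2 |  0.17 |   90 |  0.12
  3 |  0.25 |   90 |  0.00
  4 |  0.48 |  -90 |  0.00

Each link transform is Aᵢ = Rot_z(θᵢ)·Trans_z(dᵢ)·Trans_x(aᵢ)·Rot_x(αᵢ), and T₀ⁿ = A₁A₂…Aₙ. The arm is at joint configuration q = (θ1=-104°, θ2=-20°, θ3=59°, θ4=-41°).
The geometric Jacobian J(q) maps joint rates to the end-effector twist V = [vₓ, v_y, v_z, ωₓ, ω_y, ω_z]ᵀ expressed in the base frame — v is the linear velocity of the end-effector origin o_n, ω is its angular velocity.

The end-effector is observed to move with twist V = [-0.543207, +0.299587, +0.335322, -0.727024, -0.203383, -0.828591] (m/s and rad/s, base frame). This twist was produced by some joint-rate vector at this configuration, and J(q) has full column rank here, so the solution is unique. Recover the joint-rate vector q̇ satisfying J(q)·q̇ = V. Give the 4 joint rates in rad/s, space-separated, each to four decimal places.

-0.6790 0.1960 0.4890 0.6710

o_n = [-0.0635, -0.7919, 0.6448]
J₁: ẑ×o_n = [0.7919, -0.0635, 0.0000], ω = ẑ
J2: z=[0.0000, 0.0000, 1.0000] o=[-0.0532, -0.2135, 0.0000] → [0.5785, -0.0103, 0.0000, 0.0000, 0.0000, 1.0000]
J3: z=[-0.8290, 0.5592, 0.0000] o=[-0.1483, -0.3544, 0.1200] → [0.2935, 0.4351, 0.3153, -0.8290, 0.5592, 0.0000]
J4: z=[-0.4793, -0.7106, -0.5150] o=[-0.2203, -0.4611, 0.3343] → [-0.3910, 0.0681, 0.2699, -0.4793, -0.7106, -0.5150]
q̇ = J⁺·V = [-0.6790, 0.1960, 0.4890, 0.6710]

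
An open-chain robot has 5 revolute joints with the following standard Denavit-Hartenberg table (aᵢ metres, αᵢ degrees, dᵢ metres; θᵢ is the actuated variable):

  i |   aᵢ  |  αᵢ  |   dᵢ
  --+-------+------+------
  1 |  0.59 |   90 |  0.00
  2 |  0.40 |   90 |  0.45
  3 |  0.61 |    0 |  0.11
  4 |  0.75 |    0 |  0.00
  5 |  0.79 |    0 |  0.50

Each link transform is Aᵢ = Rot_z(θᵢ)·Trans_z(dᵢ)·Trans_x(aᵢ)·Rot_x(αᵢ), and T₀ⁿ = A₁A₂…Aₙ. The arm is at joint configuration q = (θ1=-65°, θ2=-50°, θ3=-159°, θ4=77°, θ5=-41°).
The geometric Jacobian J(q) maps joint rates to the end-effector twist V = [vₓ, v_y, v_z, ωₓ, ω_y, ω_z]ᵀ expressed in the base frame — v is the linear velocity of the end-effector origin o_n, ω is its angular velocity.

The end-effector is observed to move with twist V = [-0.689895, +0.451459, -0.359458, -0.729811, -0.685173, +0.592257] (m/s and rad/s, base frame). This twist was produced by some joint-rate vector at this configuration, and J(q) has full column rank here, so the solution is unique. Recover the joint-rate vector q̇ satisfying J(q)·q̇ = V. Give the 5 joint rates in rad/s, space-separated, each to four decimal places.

o_n = [0.9812, 0.6735, -0.0126]
J₁: ẑ×o_n = [-0.6735, 0.9812, 0.0000], ω = ẑ
J2: z=[-0.9063, -0.4226, 0.0000] o=[0.2493, -0.5347, 0.0000] → [0.0053, -0.0114, -0.7857, -0.9063, -0.4226, 0.0000]
J3: z=[-0.3237, 0.6943, -0.6428] o=[-0.0498, -0.9579, -0.3064] → [1.2526, -0.5676, -1.2439, -0.3237, 0.6943, -0.6428]
J4: z=[-0.3237, 0.6943, -0.6428] o=[-0.0420, -0.4574, 0.0591] → [0.6771, -0.6809, -1.0765, -0.3237, 0.6943, -0.6428]
J5: z=[-0.3237, 0.6943, -0.6428] o=[0.6594, -0.2043, -0.0208] → [0.5699, -0.2041, -0.5075, -0.3237, 0.6943, -0.6428]
q̇ = J⁺·V = [0.3300, 0.9510, -0.3790, 0.1730, -0.2020]

0.3300 0.9510 -0.3790 0.1730 -0.2020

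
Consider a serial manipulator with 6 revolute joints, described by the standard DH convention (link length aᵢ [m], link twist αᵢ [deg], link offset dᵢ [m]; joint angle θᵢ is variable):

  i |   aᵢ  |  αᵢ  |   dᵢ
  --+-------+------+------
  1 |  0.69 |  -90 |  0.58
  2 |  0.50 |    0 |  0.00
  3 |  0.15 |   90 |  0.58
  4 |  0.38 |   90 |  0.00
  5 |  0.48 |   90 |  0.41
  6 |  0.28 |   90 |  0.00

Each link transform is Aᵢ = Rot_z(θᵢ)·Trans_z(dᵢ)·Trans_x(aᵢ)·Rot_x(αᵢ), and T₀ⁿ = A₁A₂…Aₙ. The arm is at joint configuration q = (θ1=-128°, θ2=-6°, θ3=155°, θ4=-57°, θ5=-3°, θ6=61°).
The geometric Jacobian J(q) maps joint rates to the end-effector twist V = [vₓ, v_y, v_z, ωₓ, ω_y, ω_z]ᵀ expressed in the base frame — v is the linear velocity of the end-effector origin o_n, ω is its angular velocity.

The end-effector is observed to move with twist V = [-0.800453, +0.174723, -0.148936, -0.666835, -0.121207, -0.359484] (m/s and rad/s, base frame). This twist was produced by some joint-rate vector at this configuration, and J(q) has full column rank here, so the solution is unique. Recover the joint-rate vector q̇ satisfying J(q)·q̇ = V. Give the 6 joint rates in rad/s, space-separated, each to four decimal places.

o_n = [-1.1270, -0.4499, 0.5864]
J₁: ẑ×o_n = [0.4499, -1.1270, 0.0000], ω = ẑ
J2: z=[0.7880, -0.6157, 0.0000] o=[-0.4248, -0.5437, 0.5800] → [-0.0040, -0.0051, -0.3584, 0.7880, -0.6157, 0.0000]
J3: z=[0.7880, -0.6157, 0.0000] o=[-0.7310, -0.9356, 0.6323] → [0.0282, 0.0361, 0.1388, 0.7880, -0.6157, 0.0000]
J4: z=[-0.3171, -0.4059, -0.8572] o=[-0.1947, -1.1913, 0.5550] → [0.6227, 0.8091, -0.6134, -0.3171, -0.4059, -0.8572]
J5: z=[-0.8718, -0.2312, 0.4319] o=[-0.3367, -0.8553, 0.4484] → [-0.2070, -0.2211, -0.5361, -0.8718, -0.2312, 0.4319]
J6: z=[0.3362, 0.3590, 0.8707] o=[-0.8651, -0.5161, 0.5126] → [-0.0311, -0.2528, 0.1163, 0.3362, 0.3590, 0.8707]
q̇ = J⁺·V = [-0.6040, 0.1730, -0.2170, -0.6430, 0.6910, -0.6950]

-0.6040 0.1730 -0.2170 -0.6430 0.6910 -0.6950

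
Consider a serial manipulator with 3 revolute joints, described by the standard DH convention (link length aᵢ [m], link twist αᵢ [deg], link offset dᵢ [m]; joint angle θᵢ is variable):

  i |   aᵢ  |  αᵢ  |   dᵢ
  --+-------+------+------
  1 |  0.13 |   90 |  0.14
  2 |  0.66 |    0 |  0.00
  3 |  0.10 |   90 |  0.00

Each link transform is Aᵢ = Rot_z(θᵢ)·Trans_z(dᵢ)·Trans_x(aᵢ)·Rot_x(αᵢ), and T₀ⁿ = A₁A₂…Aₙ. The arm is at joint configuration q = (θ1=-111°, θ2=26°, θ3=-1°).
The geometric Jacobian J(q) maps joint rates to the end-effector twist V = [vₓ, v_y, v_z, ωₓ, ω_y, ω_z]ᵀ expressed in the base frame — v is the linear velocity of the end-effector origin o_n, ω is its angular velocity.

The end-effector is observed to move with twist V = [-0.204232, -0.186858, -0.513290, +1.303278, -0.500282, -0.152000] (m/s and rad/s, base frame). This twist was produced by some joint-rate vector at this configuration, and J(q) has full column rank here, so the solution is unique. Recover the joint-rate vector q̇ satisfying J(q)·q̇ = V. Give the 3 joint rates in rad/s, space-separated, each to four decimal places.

o_n = [-0.2917, -0.7598, 0.4716]
J₁: ẑ×o_n = [0.7598, -0.2917, 0.0000], ω = ẑ
J2: z=[-0.9336, 0.3584, 0.0000] o=[-0.0466, -0.1214, 0.1400] → [0.1188, 0.3096, 0.6838, -0.9336, 0.3584, 0.0000]
J3: z=[-0.9336, 0.3584, 0.0000] o=[-0.2592, -0.6752, 0.4293] → [0.0151, 0.0395, 0.0906, -0.9336, 0.3584, 0.0000]
q̇ = J⁺·V = [-0.1520, -0.6520, -0.7440]

-0.1520 -0.6520 -0.7440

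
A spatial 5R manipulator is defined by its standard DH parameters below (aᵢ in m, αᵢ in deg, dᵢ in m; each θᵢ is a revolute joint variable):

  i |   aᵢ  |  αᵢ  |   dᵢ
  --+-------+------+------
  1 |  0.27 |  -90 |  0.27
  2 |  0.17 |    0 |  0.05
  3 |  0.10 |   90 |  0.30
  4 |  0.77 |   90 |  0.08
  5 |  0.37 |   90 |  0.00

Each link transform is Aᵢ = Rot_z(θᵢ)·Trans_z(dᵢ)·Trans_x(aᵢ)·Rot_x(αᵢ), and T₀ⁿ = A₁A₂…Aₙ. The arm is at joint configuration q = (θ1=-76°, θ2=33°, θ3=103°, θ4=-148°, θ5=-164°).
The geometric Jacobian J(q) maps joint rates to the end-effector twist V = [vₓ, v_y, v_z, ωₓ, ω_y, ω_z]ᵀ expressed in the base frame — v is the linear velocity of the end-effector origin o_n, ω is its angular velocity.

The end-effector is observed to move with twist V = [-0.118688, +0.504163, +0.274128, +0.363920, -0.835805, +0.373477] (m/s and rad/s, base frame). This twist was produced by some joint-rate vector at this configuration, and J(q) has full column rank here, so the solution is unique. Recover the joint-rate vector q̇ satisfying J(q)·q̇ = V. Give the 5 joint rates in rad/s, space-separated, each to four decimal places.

o_n = [0.2664, -0.5294, 0.3678]
J₁: ẑ×o_n = [0.5294, 0.2664, -0.0000], ω = ẑ
J2: z=[0.9703, 0.2419, 0.0000] o=[0.0653, -0.2620, 0.2700] → [0.0237, -0.0949, -0.3081, 0.9703, 0.2419, 0.0000]
J3: z=[0.9703, 0.2419, 0.0000] o=[0.1483, -0.3882, 0.1774] → [0.0461, -0.1848, -0.1656, 0.9703, 0.2419, 0.0000]
J4: z=[0.1681, -0.6740, -0.7193] o=[0.4220, -0.2458, 0.1079] → [-0.3791, 0.0682, -0.1525, 0.1681, -0.6740, -0.7193]
J5: z=[0.9151, -0.1647, 0.3681] o=[0.1532, -0.8543, 0.5040] → [-0.0972, 0.1663, 0.3159, 0.9151, -0.1647, 0.3681]
q̇ = J⁺·V = [0.5660, 0.1840, -0.8540, 0.7630, 0.9680]

0.5660 0.1840 -0.8540 0.7630 0.9680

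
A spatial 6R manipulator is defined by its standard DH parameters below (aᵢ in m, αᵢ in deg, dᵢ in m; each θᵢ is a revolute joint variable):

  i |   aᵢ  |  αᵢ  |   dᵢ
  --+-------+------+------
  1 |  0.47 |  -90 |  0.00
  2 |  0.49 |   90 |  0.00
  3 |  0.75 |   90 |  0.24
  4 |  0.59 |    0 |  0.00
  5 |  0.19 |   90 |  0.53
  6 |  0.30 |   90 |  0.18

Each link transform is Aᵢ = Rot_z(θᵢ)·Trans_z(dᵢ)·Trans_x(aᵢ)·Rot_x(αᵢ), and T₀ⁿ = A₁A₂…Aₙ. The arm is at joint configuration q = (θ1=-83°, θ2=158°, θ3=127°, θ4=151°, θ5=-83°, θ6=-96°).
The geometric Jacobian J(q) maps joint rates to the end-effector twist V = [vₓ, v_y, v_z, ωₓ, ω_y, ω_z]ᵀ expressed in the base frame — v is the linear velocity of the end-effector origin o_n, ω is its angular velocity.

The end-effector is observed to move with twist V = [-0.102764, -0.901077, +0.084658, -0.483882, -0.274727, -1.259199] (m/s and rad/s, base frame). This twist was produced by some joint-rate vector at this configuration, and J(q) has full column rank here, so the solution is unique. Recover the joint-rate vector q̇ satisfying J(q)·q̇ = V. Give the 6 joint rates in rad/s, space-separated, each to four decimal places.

-0.4480 -0.4100 0.7730 -0.0820 0.1040 -0.1580

o_n = [0.5432, -0.2637, -0.7107]
J₁: ẑ×o_n = [0.2637, 0.5432, -0.0000], ω = ẑ
J2: z=[0.9925, 0.1219, 0.0000] o=[0.0573, -0.4665, 0.0000] → [-0.0866, 0.7054, 0.1421, 0.9925, 0.1219, 0.0000]
J3: z=[0.0457, -0.3718, -0.9272] o=[0.0019, -0.0156, -0.1836] → [-0.0340, -0.4778, 0.1899, 0.0457, -0.3718, -0.9272]
J4: z=[0.5071, 0.8083, -0.2992] o=[0.6584, -0.4472, -0.2370] → [-0.3280, 0.2747, 0.1862, 0.5071, 0.8083, -0.2992]
J5: z=[0.5071, 0.8083, -0.2992] o=[0.2273, -0.3180, -0.6185] → [-0.0582, -0.0478, -0.2278, 0.5071, 0.8083, -0.2992]
J6: z=[0.7809, -0.2840, 0.5564] o=[0.5654, 0.0124, -0.9244] → [0.0929, -0.1792, -0.2219, 0.7809, -0.2840, 0.5564]
q̇ = J⁺·V = [-0.4480, -0.4100, 0.7730, -0.0820, 0.1040, -0.1580]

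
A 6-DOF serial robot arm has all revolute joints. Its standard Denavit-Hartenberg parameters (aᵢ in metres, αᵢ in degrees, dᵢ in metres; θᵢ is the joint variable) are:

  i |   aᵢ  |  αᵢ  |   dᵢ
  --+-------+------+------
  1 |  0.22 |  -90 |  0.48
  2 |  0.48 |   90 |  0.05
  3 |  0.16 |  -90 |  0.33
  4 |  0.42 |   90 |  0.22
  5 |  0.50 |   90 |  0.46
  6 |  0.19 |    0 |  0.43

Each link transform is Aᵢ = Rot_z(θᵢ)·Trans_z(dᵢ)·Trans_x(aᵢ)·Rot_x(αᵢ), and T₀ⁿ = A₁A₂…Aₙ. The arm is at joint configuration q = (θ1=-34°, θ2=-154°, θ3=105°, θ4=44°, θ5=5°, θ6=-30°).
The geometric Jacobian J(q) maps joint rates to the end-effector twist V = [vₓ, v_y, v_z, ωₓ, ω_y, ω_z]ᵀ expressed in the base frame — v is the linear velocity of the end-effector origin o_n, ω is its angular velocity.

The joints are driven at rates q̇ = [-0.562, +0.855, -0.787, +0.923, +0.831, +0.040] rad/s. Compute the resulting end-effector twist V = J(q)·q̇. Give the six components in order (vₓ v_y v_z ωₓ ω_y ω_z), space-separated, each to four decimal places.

0.7444 -0.8250 1.4388 1.4806 0.4325 -0.8295

o_n = [0.7269, 1.0371, 0.7822]
J₁: ẑ×o_n = [-1.0371, 0.7269, 0.0000], ω = ẑ
J2: z=[0.5592, 0.8290, 0.0000] o=[0.1824, -0.1230, 0.4800] → [0.2505, -0.1690, 0.1974, 0.5592, 0.8290, 0.0000]
J3: z=[-0.3634, 0.2451, -0.8988] o=[-0.1473, 0.1597, 0.6904] → [0.8111, -0.7523, -0.5332, -0.3634, 0.2451, -0.8988]
J4: z=[0.5750, -0.7000, -0.4234] o=[-0.1500, 0.3479, 0.3757] → [0.0072, -0.6050, 1.0101, 0.5750, -0.7000, -0.4234]
J5: z=[0.2478, 0.6422, -0.7254] o=[0.3040, 0.3250, 0.5105] → [0.6911, -0.3740, -0.0951, 0.2478, 0.6422, -0.7254]
J6: z=[-0.5049, 0.7246, 0.4691] o=[0.8314, 0.7454, 0.4287] → [0.1193, 0.1294, -0.0715, -0.5049, 0.7246, 0.4691]
V = J·q̇ = [0.7444, -0.8250, 1.4388, 1.4806, 0.4325, -0.8295]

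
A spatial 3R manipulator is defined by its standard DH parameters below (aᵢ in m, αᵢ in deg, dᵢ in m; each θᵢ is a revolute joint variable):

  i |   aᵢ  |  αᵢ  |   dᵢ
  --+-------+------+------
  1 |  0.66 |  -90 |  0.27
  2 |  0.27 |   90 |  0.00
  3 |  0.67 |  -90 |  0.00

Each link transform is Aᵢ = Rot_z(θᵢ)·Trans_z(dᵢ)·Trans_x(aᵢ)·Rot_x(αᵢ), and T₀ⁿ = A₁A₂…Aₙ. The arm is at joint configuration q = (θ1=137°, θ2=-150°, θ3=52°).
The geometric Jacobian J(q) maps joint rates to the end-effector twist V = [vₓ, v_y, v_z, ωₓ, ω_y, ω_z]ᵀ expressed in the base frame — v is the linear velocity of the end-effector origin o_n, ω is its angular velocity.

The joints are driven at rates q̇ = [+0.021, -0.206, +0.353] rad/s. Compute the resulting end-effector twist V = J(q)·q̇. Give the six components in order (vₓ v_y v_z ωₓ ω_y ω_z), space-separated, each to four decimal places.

o_n = [-0.4105, -0.3391, 0.6112]
J₁: ẑ×o_n = [0.3391, -0.4105, 0.0000], ω = ẑ
J2: z=[-0.6820, -0.7314, 0.0000] o=[-0.4827, 0.4501, 0.2700] → [-0.2496, 0.2327, 0.5911, -0.6820, -0.7314, 0.0000]
J3: z=[0.3657, -0.3410, -0.8660] o=[-0.3117, 0.2906, 0.4050] → [-0.6157, 0.0102, -0.2640, 0.3657, -0.3410, -0.8660]
V = J·q̇ = [-0.1588, -0.0530, -0.2149, 0.2696, 0.0303, -0.2847]

-0.1588 -0.0530 -0.2149 0.2696 0.0303 -0.2847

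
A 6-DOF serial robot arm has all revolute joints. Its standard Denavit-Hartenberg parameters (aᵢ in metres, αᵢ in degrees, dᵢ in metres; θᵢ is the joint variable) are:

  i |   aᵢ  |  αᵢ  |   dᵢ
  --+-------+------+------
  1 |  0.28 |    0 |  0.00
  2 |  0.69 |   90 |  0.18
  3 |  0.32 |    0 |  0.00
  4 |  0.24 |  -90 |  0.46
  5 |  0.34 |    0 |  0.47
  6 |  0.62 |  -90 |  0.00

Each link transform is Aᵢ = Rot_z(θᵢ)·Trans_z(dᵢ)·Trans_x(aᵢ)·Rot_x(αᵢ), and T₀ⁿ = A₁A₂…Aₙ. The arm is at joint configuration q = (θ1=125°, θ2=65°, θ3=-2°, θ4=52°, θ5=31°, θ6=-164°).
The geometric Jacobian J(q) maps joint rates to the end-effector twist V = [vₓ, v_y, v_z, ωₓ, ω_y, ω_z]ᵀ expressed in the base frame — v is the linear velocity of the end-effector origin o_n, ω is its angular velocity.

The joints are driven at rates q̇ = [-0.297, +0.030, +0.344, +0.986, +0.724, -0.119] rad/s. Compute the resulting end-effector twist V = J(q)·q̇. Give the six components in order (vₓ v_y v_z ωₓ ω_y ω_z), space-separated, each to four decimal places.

0.6286 0.3871 -0.1630 0.2255 1.3903 0.1219

o_n = [-0.9974, 0.8315, 0.5541]
J₁: ẑ×o_n = [-0.8315, -0.9974, 0.0000], ω = ẑ
J2: z=[0.0000, 0.0000, 1.0000] o=[-0.1606, 0.2294, 0.0000] → [-0.6022, -0.8368, 0.0000, 0.0000, 0.0000, 1.0000]
J3: z=[-0.1736, 0.9848, 0.0000] o=[-0.8401, 0.1095, 0.1800] → [0.3684, 0.0650, 0.0296, -0.1736, 0.9848, 0.0000]
J4: z=[-0.1736, 0.9848, 0.0000] o=[-1.1551, 0.0540, 0.1688] → [0.3794, 0.0669, -0.2902, -0.1736, 0.9848, 0.0000]
J5: z=[0.7544, 0.1330, 0.6428] o=[-1.3869, 0.4802, 0.3527] → [-0.1990, 0.0983, 0.2132, 0.7544, 0.1330, 0.6428]
J6: z=[0.7544, 0.1330, 0.6428] o=[-1.1864, 0.3378, 0.8780] → [-0.3605, 0.3658, 0.3474, 0.7544, 0.1330, 0.6428]
V = J·q̇ = [0.6286, 0.3871, -0.1630, 0.2255, 1.3903, 0.1219]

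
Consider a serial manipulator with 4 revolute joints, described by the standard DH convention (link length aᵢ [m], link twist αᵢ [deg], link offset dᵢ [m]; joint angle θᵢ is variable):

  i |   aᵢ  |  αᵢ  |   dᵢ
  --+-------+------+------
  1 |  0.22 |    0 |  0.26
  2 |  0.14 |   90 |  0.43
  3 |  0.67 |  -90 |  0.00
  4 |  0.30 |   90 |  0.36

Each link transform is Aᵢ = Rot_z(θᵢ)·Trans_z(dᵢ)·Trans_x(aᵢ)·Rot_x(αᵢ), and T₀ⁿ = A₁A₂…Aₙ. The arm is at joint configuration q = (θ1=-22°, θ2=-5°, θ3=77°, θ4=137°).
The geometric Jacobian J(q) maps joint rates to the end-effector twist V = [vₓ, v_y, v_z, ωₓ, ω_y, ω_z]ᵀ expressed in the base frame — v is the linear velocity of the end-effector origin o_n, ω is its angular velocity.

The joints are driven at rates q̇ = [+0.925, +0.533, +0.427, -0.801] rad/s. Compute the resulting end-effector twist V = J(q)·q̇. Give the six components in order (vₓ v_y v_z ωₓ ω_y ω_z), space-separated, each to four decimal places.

-0.3472 0.4226 0.0532 0.5016 -0.7348 1.2778

o_n = [0.1994, 0.1496, 1.2100]
J₁: ẑ×o_n = [-0.1496, 0.1994, 0.0000], ω = ẑ
J2: z=[0.0000, 0.0000, 1.0000] o=[0.2040, -0.0824, 0.2600] → [-0.2320, -0.0046, 0.0000, 0.0000, 0.0000, 1.0000]
J3: z=[-0.4540, -0.8910, 0.0000] o=[0.3287, -0.1460, 0.6900] → [-0.4633, 0.2361, -0.2494, -0.4540, -0.8910, 0.0000]
J4: z=[-0.8682, 0.4424, 0.2250] o=[0.4630, -0.2144, 1.3428] → [-0.1406, -0.1746, -0.1994, -0.8682, 0.4424, 0.2250]
V = J·q̇ = [-0.3472, 0.4226, 0.0532, 0.5016, -0.7348, 1.2778]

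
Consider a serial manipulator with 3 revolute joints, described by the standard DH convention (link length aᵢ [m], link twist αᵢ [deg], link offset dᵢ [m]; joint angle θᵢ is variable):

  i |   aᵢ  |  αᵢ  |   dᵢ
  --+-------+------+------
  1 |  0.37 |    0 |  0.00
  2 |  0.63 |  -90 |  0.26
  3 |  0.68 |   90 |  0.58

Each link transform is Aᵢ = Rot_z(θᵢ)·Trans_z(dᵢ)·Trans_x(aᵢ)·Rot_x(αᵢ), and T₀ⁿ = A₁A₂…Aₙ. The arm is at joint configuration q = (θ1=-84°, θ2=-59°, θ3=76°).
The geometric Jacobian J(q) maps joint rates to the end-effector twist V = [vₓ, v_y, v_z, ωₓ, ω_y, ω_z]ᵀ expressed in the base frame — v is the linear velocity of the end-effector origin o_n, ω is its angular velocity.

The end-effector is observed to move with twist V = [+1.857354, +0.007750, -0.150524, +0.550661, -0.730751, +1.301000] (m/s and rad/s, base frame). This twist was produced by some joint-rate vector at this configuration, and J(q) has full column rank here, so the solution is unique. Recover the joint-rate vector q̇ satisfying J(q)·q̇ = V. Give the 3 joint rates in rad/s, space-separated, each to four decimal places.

0.4090 0.8920 0.9150

o_n = [-0.2468, -1.3093, -0.3998]
J₁: ẑ×o_n = [1.3093, -0.2468, 0.0000], ω = ẑ
J2: z=[0.0000, 0.0000, 1.0000] o=[0.0387, -0.3680, 0.0000] → [0.9414, -0.2855, 0.0000, 0.0000, 0.0000, 1.0000]
J3: z=[0.6018, -0.7986, 0.0000] o=[-0.4645, -0.7471, 0.2600] → [0.5269, 0.3971, -0.1645, 0.6018, -0.7986, 0.0000]
q̇ = J⁺·V = [0.4090, 0.8920, 0.9150]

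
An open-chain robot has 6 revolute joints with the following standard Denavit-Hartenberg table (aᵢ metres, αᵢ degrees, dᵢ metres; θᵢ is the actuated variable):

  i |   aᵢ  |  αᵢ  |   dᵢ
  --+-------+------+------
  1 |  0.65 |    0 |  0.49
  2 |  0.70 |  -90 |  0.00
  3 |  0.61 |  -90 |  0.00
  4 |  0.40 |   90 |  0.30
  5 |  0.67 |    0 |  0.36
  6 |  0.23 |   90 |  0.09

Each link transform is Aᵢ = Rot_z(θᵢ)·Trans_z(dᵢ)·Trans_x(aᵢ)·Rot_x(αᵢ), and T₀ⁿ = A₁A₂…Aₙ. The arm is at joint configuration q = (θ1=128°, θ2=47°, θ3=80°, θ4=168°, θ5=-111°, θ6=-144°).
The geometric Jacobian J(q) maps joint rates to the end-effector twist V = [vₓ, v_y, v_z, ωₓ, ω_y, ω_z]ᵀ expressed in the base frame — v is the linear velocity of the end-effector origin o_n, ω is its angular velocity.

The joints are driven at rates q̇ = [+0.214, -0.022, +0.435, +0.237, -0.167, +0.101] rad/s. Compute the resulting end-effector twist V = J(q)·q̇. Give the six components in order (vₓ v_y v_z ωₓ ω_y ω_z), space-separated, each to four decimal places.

0.0828 -0.2971 -0.0765 0.1913 -0.5182 0.1644

o_n = [-1.2634, 1.0505, -0.0882]
J₁: ẑ×o_n = [-1.0505, -1.2634, 0.0000], ω = ẑ
J2: z=[0.0000, 0.0000, 1.0000] o=[-0.4002, 0.5122, 0.4900] → [-0.5383, -0.8633, 0.0000, 0.0000, 0.0000, 1.0000]
J3: z=[-0.0872, -0.9962, 0.0000] o=[-1.0975, 0.5732, 0.4900] → [0.5760, -0.0504, -0.2069, -0.0872, -0.9962, 0.0000]
J4: z=[0.9811, -0.0858, -0.1736] o=[-1.2030, 0.5824, -0.1107] → [0.0794, -0.0116, 0.4540, 0.9811, -0.0858, -0.1736]
J5: z=[0.0493, 0.9776, -0.2048] o=[-0.8338, 0.6336, 0.2225] → [-0.2184, 0.1033, 0.4406, 0.0493, 0.9776, -0.2048]
J6: z=[0.0493, 0.9776, -0.2048] o=[-1.4747, 0.9931, 0.0261] → [-0.1000, -0.0376, -0.2037, 0.0493, 0.9776, -0.2048]
V = J·q̇ = [0.0828, -0.2971, -0.0765, 0.1913, -0.5182, 0.1644]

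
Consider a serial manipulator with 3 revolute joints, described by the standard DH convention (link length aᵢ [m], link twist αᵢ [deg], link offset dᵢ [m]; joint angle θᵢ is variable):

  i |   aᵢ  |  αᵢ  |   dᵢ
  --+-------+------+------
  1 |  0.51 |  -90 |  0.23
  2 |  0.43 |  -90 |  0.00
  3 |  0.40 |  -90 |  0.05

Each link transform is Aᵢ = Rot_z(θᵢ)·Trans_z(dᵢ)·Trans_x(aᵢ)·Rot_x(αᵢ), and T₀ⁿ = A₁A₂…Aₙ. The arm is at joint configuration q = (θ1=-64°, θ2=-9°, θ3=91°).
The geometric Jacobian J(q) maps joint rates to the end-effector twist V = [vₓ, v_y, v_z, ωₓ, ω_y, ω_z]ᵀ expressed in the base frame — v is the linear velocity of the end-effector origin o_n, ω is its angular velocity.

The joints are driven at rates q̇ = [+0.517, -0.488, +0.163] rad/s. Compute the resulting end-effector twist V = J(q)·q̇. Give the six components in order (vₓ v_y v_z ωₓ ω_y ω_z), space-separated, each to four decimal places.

o_n = [0.0507, -1.0163, 0.2468]
J₁: ẑ×o_n = [1.0163, 0.0507, -0.0000], ω = ẑ
J2: z=[0.8988, 0.4384, 0.0000] o=[0.2236, -0.4584, 0.2300] → [0.0074, -0.0151, -0.4256, 0.8988, 0.4384, 0.0000]
J3: z=[0.0686, -0.1406, -0.9877] o=[0.4097, -0.8401, 0.2973] → [-0.1669, 0.3581, -0.0626, 0.0686, -0.1406, -0.9877]
V = J·q̇ = [0.4946, 0.0919, 0.1975, -0.4274, -0.2368, 0.3560]

0.4946 0.0919 0.1975 -0.4274 -0.2368 0.3560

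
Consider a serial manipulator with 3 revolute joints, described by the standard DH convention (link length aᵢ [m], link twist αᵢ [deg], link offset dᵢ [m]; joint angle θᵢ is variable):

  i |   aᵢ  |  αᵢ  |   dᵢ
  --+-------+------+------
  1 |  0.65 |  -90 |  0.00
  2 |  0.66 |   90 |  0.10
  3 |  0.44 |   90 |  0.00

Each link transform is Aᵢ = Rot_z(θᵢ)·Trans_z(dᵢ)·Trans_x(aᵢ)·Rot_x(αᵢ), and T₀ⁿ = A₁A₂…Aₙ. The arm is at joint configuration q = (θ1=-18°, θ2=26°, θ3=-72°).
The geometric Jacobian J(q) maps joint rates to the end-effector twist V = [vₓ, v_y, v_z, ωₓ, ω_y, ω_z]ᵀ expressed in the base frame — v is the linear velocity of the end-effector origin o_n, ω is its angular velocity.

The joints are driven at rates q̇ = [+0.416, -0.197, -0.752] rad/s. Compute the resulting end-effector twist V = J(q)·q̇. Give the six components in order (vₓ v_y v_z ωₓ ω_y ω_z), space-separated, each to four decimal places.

o_n = [1.2002, -0.7248, -0.3489]
J₁: ẑ×o_n = [0.7248, 1.2002, -0.0000], ω = ẑ
J2: z=[0.3090, 0.9511, 0.0000] o=[0.6182, -0.2009, 0.0000] → [-0.3319, 0.1078, -0.7154, 0.3090, 0.9511, 0.0000]
J3: z=[0.4169, -0.1355, 0.8988] o=[1.2133, -0.2891, -0.2893] → [0.3997, 0.0131, -0.1834, 0.4169, -0.1355, 0.8988]
V = J·q̇ = [0.0663, 0.4682, 0.2789, -0.3744, -0.0855, -0.2599]

0.0663 0.4682 0.2789 -0.3744 -0.0855 -0.2599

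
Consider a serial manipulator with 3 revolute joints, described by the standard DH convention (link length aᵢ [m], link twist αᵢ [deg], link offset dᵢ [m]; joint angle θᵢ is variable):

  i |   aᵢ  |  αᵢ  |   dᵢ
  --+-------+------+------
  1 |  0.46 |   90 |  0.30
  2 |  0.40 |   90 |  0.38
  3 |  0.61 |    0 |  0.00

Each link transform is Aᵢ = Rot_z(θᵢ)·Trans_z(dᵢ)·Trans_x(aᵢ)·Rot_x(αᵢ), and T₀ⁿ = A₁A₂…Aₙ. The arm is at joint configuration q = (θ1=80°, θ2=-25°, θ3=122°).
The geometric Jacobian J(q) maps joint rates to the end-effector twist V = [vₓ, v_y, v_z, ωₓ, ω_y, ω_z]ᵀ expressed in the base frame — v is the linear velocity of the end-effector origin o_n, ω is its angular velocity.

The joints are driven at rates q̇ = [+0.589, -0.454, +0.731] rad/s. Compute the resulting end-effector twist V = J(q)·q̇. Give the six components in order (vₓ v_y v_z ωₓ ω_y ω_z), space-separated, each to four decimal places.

o_n = [0.9756, 0.3657, 0.2676]
J₁: ẑ×o_n = [-0.3657, 0.9756, 0.0000], ω = ẑ
J2: z=[0.9848, -0.1736, 0.0000] o=[0.0799, 0.4530, 0.3000] → [0.0056, 0.0319, 0.0696, 0.9848, -0.1736, 0.0000]
J3: z=[-0.0734, -0.4162, -0.9063] o=[0.5171, 0.7440, 0.1310] → [-0.3998, -0.4056, 0.2186, -0.0734, -0.4162, -0.9063]
V = J·q̇ = [-0.5102, 0.2637, 0.1282, -0.5007, -0.2254, -0.0735]

-0.5102 0.2637 0.1282 -0.5007 -0.2254 -0.0735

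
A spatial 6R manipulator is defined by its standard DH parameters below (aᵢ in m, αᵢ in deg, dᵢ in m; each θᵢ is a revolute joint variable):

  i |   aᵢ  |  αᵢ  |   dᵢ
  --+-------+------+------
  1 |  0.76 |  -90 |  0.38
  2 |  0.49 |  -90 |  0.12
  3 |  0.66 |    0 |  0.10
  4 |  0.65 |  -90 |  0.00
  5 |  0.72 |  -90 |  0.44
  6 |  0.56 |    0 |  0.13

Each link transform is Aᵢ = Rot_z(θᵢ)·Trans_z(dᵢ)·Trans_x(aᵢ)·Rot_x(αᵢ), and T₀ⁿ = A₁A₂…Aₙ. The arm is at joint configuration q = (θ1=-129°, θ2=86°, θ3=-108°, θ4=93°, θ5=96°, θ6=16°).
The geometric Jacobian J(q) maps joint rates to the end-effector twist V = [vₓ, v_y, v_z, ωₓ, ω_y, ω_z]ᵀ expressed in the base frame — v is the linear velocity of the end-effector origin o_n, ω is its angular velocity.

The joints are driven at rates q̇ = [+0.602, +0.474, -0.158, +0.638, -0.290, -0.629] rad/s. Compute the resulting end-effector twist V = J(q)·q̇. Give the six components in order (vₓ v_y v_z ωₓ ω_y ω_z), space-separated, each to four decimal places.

0.8272 -0.0698 -0.7911 0.9487 -0.2840 0.0452

o_n = [-0.7800, -1.8729, -0.2747]
J₁: ẑ×o_n = [1.8729, -0.7800, 0.0000], ω = ẑ
J2: z=[0.7771, -0.6293, 0.0000] o=[-0.4783, -0.5906, 0.3800] → [0.4120, 0.5088, -1.1864, 0.7771, -0.6293, 0.0000]
J3: z=[0.6278, 0.7753, -0.0698] o=[-0.4065, -0.6927, -0.1088] → [-0.2110, 0.1302, -0.4514, 0.6278, 0.7753, -0.0698]
J4: z=[0.6278, 0.7753, -0.0698] o=[0.1530, -0.9992, 0.0877] → [-0.3419, 0.2926, 0.1748, 0.6278, 0.7753, -0.0698]
J5: z=[-0.7620, 0.5938, -0.2582] o=[0.2562, -1.1391, -0.5387] → [-0.0328, 0.4686, 1.1745, -0.7620, 0.5938, -0.2582]
J6: z=[-0.0922, 0.2951, 0.9510] o=[-0.5406, -1.4167, -0.5298] → [0.5091, -0.2041, 0.1127, -0.0922, 0.2951, 0.9510]
V = J·q̇ = [0.8272, -0.0698, -0.7911, 0.9487, -0.2840, 0.0452]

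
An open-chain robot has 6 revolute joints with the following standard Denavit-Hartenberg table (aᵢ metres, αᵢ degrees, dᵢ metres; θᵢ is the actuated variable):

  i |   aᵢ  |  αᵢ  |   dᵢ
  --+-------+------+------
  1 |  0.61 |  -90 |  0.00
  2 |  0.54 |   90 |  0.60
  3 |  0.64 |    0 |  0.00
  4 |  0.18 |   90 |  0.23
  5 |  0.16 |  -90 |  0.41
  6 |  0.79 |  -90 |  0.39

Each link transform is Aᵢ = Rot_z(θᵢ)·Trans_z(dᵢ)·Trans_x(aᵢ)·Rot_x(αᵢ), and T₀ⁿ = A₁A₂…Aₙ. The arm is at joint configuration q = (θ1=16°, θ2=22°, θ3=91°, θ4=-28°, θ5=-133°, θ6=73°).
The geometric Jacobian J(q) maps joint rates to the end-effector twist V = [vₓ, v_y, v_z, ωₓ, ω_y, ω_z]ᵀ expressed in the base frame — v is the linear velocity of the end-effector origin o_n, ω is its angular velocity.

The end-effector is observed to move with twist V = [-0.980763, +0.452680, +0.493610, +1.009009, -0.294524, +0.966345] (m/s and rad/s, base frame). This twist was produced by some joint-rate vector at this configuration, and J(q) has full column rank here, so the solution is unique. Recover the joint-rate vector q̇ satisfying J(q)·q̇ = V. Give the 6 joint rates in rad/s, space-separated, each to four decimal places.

0.5170 -0.6080 0.2860 0.7800 0.5630 0.4640

o_n = [0.3140, 1.7271, -0.4150]
J₁: ẑ×o_n = [-1.7271, 0.3140, 0.0000], ω = ẑ
J2: z=[-0.2756, 0.9613, 0.0000] o=[0.5864, 0.1681, 0.0000] → [-0.3990, -0.1144, -0.1679, -0.2756, 0.9613, 0.0000]
J3: z=[0.3601, 0.1033, 0.9272] o=[0.9023, 0.8829, -0.2023] → [-0.8047, -0.4688, 0.3647, 0.3601, 0.1033, 0.9272]
J4: z=[0.3601, 0.1033, 0.9272] o=[0.7159, 1.4952, -0.1981] → [-0.2375, -0.2945, 0.1250, 0.3601, 0.1033, 0.9272]
J5: z=[0.9193, -0.2087, -0.3338] o=[0.8274, 1.6940, -0.0155] → [0.0945, 0.5387, -0.0766, 0.9193, -0.2087, -0.3338]
J6: z=[-0.1293, 0.6408, -0.7567] o=[1.1448, 1.4902, -0.2422] → [0.0686, 0.6063, 0.5018, -0.1293, 0.6408, -0.7567]
q̇ = J⁺·V = [0.5170, -0.6080, 0.2860, 0.7800, 0.5630, 0.4640]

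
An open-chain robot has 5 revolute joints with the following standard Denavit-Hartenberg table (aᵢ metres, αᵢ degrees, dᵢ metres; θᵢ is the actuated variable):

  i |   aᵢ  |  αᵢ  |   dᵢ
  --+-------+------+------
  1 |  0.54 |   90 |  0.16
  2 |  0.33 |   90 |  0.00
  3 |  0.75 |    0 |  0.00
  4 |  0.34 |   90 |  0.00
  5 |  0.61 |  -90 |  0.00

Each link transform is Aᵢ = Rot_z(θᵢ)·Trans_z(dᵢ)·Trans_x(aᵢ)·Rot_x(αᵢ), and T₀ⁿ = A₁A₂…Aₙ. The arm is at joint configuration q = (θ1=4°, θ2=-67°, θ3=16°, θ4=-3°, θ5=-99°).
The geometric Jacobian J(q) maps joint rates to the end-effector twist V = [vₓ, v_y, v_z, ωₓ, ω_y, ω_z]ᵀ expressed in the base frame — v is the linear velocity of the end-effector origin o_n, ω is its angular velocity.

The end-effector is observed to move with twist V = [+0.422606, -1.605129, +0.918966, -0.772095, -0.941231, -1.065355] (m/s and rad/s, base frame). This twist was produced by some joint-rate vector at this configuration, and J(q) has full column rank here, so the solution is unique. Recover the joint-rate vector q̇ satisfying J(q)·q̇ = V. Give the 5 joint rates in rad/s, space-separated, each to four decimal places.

-0.7670 0.6600 0.3120 0.5740 -0.2310

o_n = [1.6127, -0.1496, -0.7914]
J₁: ẑ×o_n = [0.1496, 1.6127, -0.0000], ω = ẑ
J2: z=[0.0698, -0.9976, 0.0000] o=[0.5387, 0.0377, 0.1600] → [0.9490, 0.0664, 1.0583, 0.0698, -0.9976, 0.0000]
J3: z=[-0.9183, -0.0642, -0.3907] o=[0.6673, 0.0467, -0.1438] → [-0.0351, -0.9641, 0.2409, -0.9183, -0.0642, -0.3907]
J4: z=[-0.9183, -0.0642, -0.3907] o=[0.9627, -0.1399, -0.8074] → [-0.0048, -0.2392, 0.0506, -0.9183, -0.0642, -0.3907]
J5: z=[0.0197, 0.9781, -0.2071] o=[1.0972, -0.2072, -1.1124] → [0.3259, -0.1131, -0.5031, 0.0197, 0.9781, -0.2071]
q̇ = J⁺·V = [-0.7670, 0.6600, 0.3120, 0.5740, -0.2310]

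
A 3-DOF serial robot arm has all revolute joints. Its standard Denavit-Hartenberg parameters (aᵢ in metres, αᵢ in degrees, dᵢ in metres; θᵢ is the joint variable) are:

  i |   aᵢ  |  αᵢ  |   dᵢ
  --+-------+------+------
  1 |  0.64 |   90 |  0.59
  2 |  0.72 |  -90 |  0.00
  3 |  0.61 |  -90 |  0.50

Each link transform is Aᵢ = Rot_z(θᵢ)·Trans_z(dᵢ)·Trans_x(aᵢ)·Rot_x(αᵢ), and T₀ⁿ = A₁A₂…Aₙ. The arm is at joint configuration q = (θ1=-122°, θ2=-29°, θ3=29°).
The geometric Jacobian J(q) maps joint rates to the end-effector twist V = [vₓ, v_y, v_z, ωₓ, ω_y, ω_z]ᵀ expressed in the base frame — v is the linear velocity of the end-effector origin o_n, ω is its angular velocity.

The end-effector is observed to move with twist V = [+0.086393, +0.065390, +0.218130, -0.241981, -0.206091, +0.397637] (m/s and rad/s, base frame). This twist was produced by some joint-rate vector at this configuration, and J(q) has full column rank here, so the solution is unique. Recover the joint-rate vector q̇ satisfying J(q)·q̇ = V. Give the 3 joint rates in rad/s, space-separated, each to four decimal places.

o_n = [-0.7978, -1.8348, 0.4196]
J₁: ẑ×o_n = [1.8348, -0.7978, 0.0000], ω = ẑ
J2: z=[-0.8480, 0.5299, 0.0000] o=[-0.3391, -0.5428, 0.5900] → [-0.0903, -0.1445, 1.3388, -0.8480, 0.5299, 0.0000]
J3: z=[-0.2569, -0.4111, 0.8746] o=[-0.6729, -1.0768, 0.2409] → [0.5895, -0.0634, 0.1434, -0.2569, -0.4111, 0.8746]
q̇ = J⁺·V = [-0.1490, 0.0960, 0.6250]

-0.1490 0.0960 0.6250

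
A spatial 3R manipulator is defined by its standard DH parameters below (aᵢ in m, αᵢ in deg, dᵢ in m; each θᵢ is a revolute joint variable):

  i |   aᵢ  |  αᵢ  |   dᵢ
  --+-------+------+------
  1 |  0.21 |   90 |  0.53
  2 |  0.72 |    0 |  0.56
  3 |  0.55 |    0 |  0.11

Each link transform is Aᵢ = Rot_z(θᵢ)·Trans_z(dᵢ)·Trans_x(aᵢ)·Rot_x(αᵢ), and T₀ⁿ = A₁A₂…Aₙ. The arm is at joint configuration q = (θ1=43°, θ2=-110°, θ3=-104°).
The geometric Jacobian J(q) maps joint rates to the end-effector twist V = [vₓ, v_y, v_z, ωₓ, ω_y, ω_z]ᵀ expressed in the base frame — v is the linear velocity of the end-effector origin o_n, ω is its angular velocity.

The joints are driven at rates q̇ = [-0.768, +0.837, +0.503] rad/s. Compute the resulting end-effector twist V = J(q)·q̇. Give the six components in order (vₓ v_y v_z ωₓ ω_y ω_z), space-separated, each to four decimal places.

o_n = [0.0969, -0.8257, 0.1610]
J₁: ẑ×o_n = [0.8257, 0.0969, -0.0000], ω = ẑ
J2: z=[0.6820, -0.7314, 0.0000] o=[0.1536, 0.1432, 0.5300] → [0.2699, 0.2517, -0.7022, 0.6820, -0.7314, 0.0000]
J3: z=[0.6820, -0.7314, 0.0000] o=[0.3554, -0.4343, -0.1466] → [-0.2249, -0.2098, -0.4560, 0.6820, -0.7314, 0.0000]
V = J·q̇ = [-0.5214, 0.0307, -0.8171, 0.9139, -0.9800, -0.7680]

-0.5214 0.0307 -0.8171 0.9139 -0.9800 -0.7680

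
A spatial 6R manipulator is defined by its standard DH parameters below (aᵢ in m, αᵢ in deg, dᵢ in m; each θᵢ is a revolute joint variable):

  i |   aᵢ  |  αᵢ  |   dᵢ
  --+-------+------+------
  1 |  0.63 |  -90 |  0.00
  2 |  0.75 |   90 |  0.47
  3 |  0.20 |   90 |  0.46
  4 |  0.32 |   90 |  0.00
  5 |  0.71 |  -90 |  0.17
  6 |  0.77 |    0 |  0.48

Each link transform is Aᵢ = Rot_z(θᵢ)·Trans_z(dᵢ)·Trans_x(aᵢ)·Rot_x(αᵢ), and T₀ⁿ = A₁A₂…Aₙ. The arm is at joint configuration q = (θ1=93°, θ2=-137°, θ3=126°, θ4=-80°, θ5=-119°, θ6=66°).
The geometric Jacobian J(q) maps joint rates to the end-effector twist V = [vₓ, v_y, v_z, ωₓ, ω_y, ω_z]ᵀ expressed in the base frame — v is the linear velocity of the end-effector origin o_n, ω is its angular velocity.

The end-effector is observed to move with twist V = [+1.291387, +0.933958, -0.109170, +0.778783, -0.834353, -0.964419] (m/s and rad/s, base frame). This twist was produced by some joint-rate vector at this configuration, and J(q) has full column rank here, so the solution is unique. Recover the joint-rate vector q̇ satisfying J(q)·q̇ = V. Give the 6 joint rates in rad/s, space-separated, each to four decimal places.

o_n = [-0.4730, 0.8419, -0.6470]
J₁: ẑ×o_n = [-0.8419, -0.4730, 0.0000], ω = ẑ
J2: z=[-0.9986, -0.0523, 0.0000] o=[-0.0330, 0.6291, 0.0000] → [0.0339, -0.6461, -0.2355, -0.9986, -0.0523, 0.0000]
J3: z=[0.0357, -0.6811, -0.7314] o=[-0.4736, 0.0568, 0.5115] → [1.3632, 0.0409, 0.0285, 0.0357, -0.6811, -0.7314]
J4: z=[-0.5560, -0.6216, 0.5517] o=[-0.6233, -0.1791, 0.0949] → [-0.1022, -0.3296, -0.4743, -0.5560, -0.6216, 0.5517]
J5: z=[0.8116, -0.2628, 0.5218] o=[-0.6807, 0.0570, 0.3031] → [-0.1598, 0.8795, 0.6916, 0.8116, -0.2628, 0.5218]
J6: z=[0.1127, 0.9468, 0.3016] o=[-0.1357, 0.1443, -0.1748] → [-0.6574, -0.0485, 0.3979, 0.1127, 0.9468, 0.3016]
q̇ = J⁺·V = [-0.7230, -0.9540, 0.2460, 0.2160, 0.0080, -0.6130]

-0.7230 -0.9540 0.2460 0.2160 0.0080 -0.6130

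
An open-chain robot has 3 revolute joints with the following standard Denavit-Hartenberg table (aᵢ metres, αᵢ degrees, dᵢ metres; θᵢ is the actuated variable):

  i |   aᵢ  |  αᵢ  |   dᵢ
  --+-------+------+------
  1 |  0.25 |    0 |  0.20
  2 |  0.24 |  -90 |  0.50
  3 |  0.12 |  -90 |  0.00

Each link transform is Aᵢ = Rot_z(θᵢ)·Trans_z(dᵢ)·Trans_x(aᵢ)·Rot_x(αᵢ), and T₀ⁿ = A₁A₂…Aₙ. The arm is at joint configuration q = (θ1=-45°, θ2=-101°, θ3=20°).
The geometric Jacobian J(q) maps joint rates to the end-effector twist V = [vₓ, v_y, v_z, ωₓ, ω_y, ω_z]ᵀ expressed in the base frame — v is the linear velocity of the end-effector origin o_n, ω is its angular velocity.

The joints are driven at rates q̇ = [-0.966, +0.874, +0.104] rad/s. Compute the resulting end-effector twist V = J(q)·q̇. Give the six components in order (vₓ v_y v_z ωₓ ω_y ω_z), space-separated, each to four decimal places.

o_n = [-0.1157, -0.3740, 0.6590]
J₁: ẑ×o_n = [0.3740, -0.1157, 0.0000], ω = ẑ
J2: z=[0.0000, 0.0000, 1.0000] o=[0.1768, -0.1768, 0.2000] → [0.1973, -0.2925, 0.0000, 0.0000, 0.0000, 1.0000]
J3: z=[0.5592, -0.8290, 0.0000] o=[-0.0222, -0.3110, 0.7000] → [0.0340, 0.0230, -0.1128, 0.5592, -0.8290, 0.0000]
V = J·q̇ = [-0.1854, -0.1415, -0.0117, 0.0582, -0.0862, -0.0920]

-0.1854 -0.1415 -0.0117 0.0582 -0.0862 -0.0920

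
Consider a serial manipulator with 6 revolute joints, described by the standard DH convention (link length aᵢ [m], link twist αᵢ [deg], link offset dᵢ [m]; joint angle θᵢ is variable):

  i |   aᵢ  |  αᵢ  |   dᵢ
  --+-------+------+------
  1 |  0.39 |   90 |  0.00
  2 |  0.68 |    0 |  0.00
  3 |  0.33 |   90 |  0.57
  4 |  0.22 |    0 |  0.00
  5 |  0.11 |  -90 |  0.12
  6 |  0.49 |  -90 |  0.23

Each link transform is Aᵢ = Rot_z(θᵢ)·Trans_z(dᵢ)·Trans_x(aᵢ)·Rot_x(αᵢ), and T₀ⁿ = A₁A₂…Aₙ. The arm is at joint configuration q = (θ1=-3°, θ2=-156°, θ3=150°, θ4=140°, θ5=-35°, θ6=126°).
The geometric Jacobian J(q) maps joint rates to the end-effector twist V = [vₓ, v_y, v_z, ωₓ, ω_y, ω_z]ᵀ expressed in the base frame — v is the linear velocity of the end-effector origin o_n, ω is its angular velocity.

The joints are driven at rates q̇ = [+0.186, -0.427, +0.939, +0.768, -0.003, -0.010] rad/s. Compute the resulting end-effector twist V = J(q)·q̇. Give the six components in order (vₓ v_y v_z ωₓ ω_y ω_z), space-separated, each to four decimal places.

-0.0913 0.2251 0.2684 -0.0972 -0.5102 -0.5758

o_n = [-0.2417, -0.4679, -0.0001]
J₁: ẑ×o_n = [0.4679, -0.2417, 0.0000], ω = ẑ
J2: z=[-0.0523, -0.9986, 0.0000] o=[0.3895, -0.0204, 0.0000] → [0.0001, -0.0000, -0.6069, -0.0523, -0.9986, 0.0000]
J3: z=[-0.0523, -0.9986, 0.0000] o=[-0.2309, 0.0121, -0.2766] → [-0.2761, 0.0145, 0.0144, -0.0523, -0.9986, 0.0000]
J4: z=[-0.1044, 0.0055, -0.9945] o=[0.0670, -0.5743, -0.3111] → [0.1075, 0.3395, -0.0094, -0.1044, 0.0055, -0.9945]
J5: z=[-0.1044, 0.0055, -0.9945] o=[-0.1078, -0.7067, -0.2935] → [0.2391, 0.1638, -0.0242, -0.1044, 0.0055, -0.9945]
J6: z=[-0.9458, 0.3087, 0.1010] o=[-0.1541, -0.8107, -0.4098] → [0.0919, 0.3786, -0.2972, -0.9458, 0.3087, 0.1010]
V = J·q̇ = [-0.0913, 0.2251, 0.2684, -0.0972, -0.5102, -0.5758]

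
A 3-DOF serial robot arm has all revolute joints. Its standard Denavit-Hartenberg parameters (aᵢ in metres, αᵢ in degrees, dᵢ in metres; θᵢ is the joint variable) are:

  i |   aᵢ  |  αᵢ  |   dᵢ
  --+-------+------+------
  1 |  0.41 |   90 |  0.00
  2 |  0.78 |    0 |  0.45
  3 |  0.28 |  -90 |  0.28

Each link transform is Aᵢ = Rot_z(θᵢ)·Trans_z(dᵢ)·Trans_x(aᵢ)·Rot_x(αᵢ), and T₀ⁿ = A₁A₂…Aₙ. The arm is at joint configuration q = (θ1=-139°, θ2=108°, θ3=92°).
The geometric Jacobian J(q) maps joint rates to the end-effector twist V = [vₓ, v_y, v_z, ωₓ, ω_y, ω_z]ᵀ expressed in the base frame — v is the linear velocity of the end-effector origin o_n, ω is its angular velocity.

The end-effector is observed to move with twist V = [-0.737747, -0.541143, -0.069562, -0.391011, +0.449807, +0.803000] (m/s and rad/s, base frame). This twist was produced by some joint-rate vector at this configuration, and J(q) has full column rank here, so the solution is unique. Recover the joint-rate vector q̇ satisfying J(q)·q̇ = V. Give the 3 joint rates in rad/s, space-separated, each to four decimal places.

0.8030 -0.3620 0.9580

o_n = [-0.4079, 0.6127, 0.6461]
J₁: ẑ×o_n = [-0.6127, -0.4079, 0.0000], ω = ẑ
J2: z=[-0.6561, 0.7547, 0.0000] o=[-0.3094, -0.2690, 0.0000] → [0.4876, 0.4239, -0.5041, -0.6561, 0.7547, 0.0000]
J3: z=[-0.6561, 0.7547, 0.0000] o=[-0.4227, 0.2288, 0.7418] → [-0.0723, -0.0628, -0.2631, -0.6561, 0.7547, 0.0000]
q̇ = J⁺·V = [0.8030, -0.3620, 0.9580]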